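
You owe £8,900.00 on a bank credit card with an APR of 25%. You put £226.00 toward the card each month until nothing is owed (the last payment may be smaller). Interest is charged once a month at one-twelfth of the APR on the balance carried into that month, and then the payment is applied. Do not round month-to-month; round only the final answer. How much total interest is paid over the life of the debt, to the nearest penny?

£9,921.79

Monthly rate r = 25%/12 = 2.08333% = 0.0208333.
Payoff takes n = ⌈−ln(1 − rB₀/P)/ln(1+r)⌉ = ⌈83.280⌉ = 84 payments; the last is £63.79.
Total paid = 83·£226.00 + £63.79 = £18,821.79.
Total interest = total paid − principal = £18,821.79 − £8,900.00 = £9,921.79.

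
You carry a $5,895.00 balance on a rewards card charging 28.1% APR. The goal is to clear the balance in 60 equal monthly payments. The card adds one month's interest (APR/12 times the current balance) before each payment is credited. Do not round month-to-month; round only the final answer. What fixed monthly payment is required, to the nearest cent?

$183.90

Monthly rate r = 28.1%/12 = 2.34167% = 0.0234167.
Level-payment amortization: P = B₀·r / (1 − (1+r)^(−n)) = 5895.00·0.0234167 / (1 − 1.02342^(−60)).
Denominator 1 − (1+r)^(−60) = 0.750626167.
P = 138.041 / 0.750626167 ≈ 183.90.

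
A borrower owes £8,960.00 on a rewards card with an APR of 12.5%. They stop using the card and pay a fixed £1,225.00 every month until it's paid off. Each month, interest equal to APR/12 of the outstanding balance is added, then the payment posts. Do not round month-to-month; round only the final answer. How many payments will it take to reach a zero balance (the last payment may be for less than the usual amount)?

8 months

Monthly rate r = 12.5%/12 = 1.04167% = 0.0104167.
Recurrence: B ← B·(1+r) − £1,225.00.
Month 1: interest £93.33; balance after payment £7,828.33.
Month 2: interest £81.55; balance after payment £6,684.88.
Closed form: n = −ln(1 − rB₀/P)/ln(1+r) = −ln(0.92381)/ln(1.01042) ≈ 7.647, so the balance reaches zero during payment 8.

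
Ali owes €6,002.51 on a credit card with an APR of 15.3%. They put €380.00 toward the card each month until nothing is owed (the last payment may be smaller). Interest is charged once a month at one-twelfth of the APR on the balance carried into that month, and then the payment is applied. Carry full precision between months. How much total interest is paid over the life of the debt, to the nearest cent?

Monthly rate r = 15.3%/12 = 1.275% = 0.01275.
Payoff takes n = ⌈−ln(1 − rB₀/P)/ln(1+r)⌉ = ⌈17.751⌉ = 18 payments; the last is €285.85.
Total paid = 17·€380.00 + €285.85 = €6,745.85.
Total interest = total paid − principal = €6,745.85 − €6,002.51 = €743.34.

€743.34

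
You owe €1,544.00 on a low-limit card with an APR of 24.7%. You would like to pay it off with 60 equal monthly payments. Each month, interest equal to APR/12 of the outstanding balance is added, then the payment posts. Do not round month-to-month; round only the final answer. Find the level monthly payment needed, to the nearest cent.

Monthly rate r = 24.7%/12 = 2.05833% = 0.0205833.
Level-payment amortization: P = B₀·r / (1 − (1+r)^(−n)) = 1544.00·0.0205833 / (1 − 1.02058^(−60)).
Denominator 1 − (1+r)^(−60) = 0.705495665.
P = 31.7807 / 0.705495665 ≈ 45.05.

€45.05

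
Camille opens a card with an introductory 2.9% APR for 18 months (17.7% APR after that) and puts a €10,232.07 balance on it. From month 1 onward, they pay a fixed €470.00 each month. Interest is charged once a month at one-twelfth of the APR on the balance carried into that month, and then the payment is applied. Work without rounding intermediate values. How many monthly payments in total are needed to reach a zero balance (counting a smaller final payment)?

Promo months 1–18 at r₀ = 2.9%/12 = 0.00241667; months 19+ at r₁ = 17.7%/12 = 0.01475.
After month 18: iterate B ← B·(1+r₀) − €470.00 for 18 months → €2,050.38.
Then at r₁ with €470.00/mo: n₂ = −ln(1 − r₁·B/P)/ln(1+r₁) ≈ 4.54 → 5 more payments.

23 months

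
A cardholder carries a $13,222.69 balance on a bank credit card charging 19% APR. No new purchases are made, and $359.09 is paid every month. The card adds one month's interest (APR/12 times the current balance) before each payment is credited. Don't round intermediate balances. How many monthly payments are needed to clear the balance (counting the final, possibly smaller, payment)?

56 payments

Monthly rate r = 19%/12 = 1.58333% = 0.0158333.
Recurrence: B ← B·(1+r) − $359.09.
Month 1: interest $209.36; balance after payment $13,072.96.
Month 2: interest $206.99; balance after payment $12,920.86.
Closed form: n = −ln(1 − rB₀/P)/ln(1+r) = −ln(0.41697)/ln(1.01583) ≈ 55.683, so the balance reaches zero during payment 56.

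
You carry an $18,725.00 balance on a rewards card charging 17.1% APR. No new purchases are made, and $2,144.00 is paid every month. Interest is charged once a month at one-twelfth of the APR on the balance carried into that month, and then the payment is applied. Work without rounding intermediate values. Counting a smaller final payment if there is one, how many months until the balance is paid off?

Monthly rate r = 17.1%/12 = 1.425% = 0.01425.
Recurrence: B ← B·(1+r) − $2,144.00.
Month 1: interest $266.83; balance after payment $16,847.83.
Month 2: interest $240.08; balance after payment $14,943.91.
Closed form: n = −ln(1 − rB₀/P)/ln(1+r) = −ln(0.87555)/ln(1.01425) ≈ 9.393, so the balance reaches zero during payment 10.

10 payments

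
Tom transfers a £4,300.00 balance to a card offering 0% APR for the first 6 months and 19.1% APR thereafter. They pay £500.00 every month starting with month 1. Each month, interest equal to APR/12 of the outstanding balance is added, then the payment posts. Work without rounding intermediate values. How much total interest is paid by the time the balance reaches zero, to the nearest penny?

Promo months 1–6 at r₀ = 0%/12 = 0; months 7+ at r₁ = 19.1%/12 = 0.0159167.
After month 6 (no interest yet): B = £4,300.00 − 6·£500.00 = £1,300.00.
Then at r₁ with £500.00/mo: n₂ = −ln(1 − r₁·B/P)/ln(1+r₁) ≈ 2.68 → 3 more payments.
Total paid = 8·£500.00 + £339.07 = £4,339.07; interest = £4,339.07 − £4,300.00 = £39.07.

£39.07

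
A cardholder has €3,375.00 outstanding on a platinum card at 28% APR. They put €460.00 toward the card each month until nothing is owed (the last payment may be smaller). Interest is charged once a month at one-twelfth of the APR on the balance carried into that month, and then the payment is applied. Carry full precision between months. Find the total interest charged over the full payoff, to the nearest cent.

€370.44

Monthly rate r = 28%/12 = 2.33333% = 0.0233333.
Payoff takes n = ⌈−ln(1 − rB₀/P)/ln(1+r)⌉ = ⌈8.141⌉ = 9 payments; the last is €65.44.
Total paid = 8·€460.00 + €65.44 = €3,745.44.
Total interest = total paid − principal = €3,745.44 − €3,375.00 = €370.44.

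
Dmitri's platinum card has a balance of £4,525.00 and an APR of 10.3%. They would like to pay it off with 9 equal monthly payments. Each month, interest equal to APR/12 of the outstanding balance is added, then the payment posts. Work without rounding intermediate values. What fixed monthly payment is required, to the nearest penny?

£524.60

Monthly rate r = 10.3%/12 = 0.858333% = 0.00858333.
Level-payment amortization: P = B₀·r / (1 − (1+r)^(−n)) = 4525.00·0.00858333 / (1 − 1.00858^(−9)).
Denominator 1 − (1+r)^(−9) = 0.0740363998.
P = 38.8396 / 0.0740363998 ≈ 524.60.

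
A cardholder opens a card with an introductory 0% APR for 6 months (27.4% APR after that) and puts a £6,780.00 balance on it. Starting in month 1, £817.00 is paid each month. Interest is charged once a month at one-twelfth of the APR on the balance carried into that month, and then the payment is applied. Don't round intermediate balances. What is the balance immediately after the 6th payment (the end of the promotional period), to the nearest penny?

£1,878.00

Promo months 1–6 at r₀ = 0%/12 = 0; months 7+ at r₁ = 27.4%/12 = 0.0228333.
After month 6 (no interest yet): B = £6,780.00 − 6·£817.00 = £1,878.00.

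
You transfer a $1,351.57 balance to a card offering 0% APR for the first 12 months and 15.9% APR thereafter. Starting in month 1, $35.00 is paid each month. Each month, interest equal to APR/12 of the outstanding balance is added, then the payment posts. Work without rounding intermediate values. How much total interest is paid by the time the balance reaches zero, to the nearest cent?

$224.81

Promo months 1–12 at r₀ = 0%/12 = 0; months 13+ at r₁ = 15.9%/12 = 0.01325.
After month 12 (no interest yet): B = $1,351.57 − 12·$35.00 = $931.57.
Then at r₁ with $35.00/mo: n₂ = −ln(1 − r₁·B/P)/ln(1+r₁) ≈ 33.04 → 34 more payments.
Total paid = 45·$35.00 + $1.38 = $1,576.38; interest = $1,576.38 − $1,351.57 = $224.81.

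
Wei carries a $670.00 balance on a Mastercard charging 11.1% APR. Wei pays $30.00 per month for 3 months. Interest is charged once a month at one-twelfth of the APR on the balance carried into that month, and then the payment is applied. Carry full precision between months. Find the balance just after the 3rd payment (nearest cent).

$597.93

Monthly rate r = 11.1%/12 = 0.925% = 0.00925.
Each month: B ← B·(1+r) − $30.00.
Month 1: interest $6.20; balance after payment $646.20.
Month 2: interest $5.98; balance after payment $622.17.
Month 3: interest $5.76; balance after payment $597.93.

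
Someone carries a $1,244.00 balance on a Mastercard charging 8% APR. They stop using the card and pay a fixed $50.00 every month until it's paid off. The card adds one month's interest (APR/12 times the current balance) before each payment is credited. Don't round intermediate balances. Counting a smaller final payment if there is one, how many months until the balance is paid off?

Monthly rate r = 8%/12 = 0.666667% = 0.00666667.
Recurrence: B ← B·(1+r) − $50.00.
Month 1: interest $8.29; balance after payment $1,202.29.
Month 2: interest $8.02; balance after payment $1,160.31.
Closed form: n = −ln(1 − rB₀/P)/ln(1+r) = −ln(0.83413)/ln(1.00667) ≈ 27.295, so the balance reaches zero during payment 28.

28 payments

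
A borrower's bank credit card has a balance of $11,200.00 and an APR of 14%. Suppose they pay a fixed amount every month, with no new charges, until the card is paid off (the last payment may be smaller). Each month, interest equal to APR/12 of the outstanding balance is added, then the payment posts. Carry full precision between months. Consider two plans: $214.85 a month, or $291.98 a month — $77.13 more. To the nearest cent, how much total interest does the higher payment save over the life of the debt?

$2,419.12

Monthly rate r = 14%/12 = 1.16667% = 0.0116667.
At $214.85/mo: n = ⌈−ln(1 − rB₀/P)/ln(1+r)⌉ = 81 payments (last $167.15); total interest = total paid − $11,200.00 = $6,155.15.
At $291.98/mo: 52 payments (last $45.05); total interest $3,736.03.
Interest saved = $6,155.15 − $3,736.03 = $2,419.12.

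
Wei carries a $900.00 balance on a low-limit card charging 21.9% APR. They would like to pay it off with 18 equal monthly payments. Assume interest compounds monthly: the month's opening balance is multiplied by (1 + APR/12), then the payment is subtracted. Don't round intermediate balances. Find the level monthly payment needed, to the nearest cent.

Monthly rate r = 21.9%/12 = 1.825% = 0.01825.
Level-payment amortization: P = B₀·r / (1 − (1+r)^(−n)) = 900.00·0.01825 / (1 − 1.01825^(−18)).
Denominator 1 − (1+r)^(−18) = 0.277861562.
P = 16.425 / 0.277861562 ≈ 59.11.

$59.11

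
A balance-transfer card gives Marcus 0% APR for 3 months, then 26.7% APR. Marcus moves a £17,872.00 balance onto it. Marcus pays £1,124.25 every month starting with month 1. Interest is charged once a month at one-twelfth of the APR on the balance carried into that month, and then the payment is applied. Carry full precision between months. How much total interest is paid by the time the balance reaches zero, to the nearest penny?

Promo months 1–3 at r₀ = 0%/12 = 0; months 4+ at r₁ = 26.7%/12 = 0.02225.
After month 3 (no interest yet): B = £17,872.00 − 3·£1,124.25 = £14,499.25.
Then at r₁ with £1,124.25/mo: n₂ = −ln(1 − r₁·B/P)/ln(1+r₁) ≈ 15.37 → 16 more payments.
Total paid = 18·£1,124.25 + £417.64 = £20,654.14; interest = £20,654.14 − £17,872.00 = £2,782.14.

£2,782.14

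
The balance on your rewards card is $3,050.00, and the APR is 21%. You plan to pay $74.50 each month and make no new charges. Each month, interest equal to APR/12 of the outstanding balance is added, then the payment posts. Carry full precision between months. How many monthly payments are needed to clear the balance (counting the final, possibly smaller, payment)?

Monthly rate r = 21%/12 = 1.75% = 0.0175.
Recurrence: B ← B·(1+r) − $74.50.
Month 1: interest $53.38; balance after payment $3,028.88.
Month 2: interest $53.01; balance after payment $3,007.38.
Closed form: n = −ln(1 − rB₀/P)/ln(1+r) = −ln(0.28356)/ln(1.0175) ≈ 72.648, so the balance reaches zero during payment 73.

73 payments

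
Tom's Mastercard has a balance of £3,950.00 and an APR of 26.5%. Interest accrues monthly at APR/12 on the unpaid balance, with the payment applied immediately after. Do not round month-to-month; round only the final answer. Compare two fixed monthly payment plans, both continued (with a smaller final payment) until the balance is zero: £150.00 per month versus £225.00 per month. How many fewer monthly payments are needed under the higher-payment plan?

Monthly rate r = 26.5%/12 = 2.20833% = 0.0220833.
At £150.00/mo: n = ⌈−ln(1 − rB₀/P)/ln(1+r)⌉ = 40 payments (last £132.48); total interest = total paid − £3,950.00 = £2,032.48.
At £225.00/mo: 23 payments (last £103.23); total interest £1,103.23.
Payments saved = 40 − 23 = 17.

17 fewer payments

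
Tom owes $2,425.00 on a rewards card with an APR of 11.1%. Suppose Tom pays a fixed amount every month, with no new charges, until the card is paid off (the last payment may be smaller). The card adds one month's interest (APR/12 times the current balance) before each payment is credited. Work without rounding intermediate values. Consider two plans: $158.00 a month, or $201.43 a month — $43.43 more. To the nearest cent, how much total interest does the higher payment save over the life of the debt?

Monthly rate r = 11.1%/12 = 0.925% = 0.00925.
At $158.00/mo: n = ⌈−ln(1 − rB₀/P)/ln(1+r)⌉ = 17 payments (last $99.64); total interest = total paid − $2,425.00 = $202.64.
At $201.43/mo: 13 payments (last $165.82); total interest $157.98.
Interest saved = $202.64 − $157.98 = $44.66.

$44.66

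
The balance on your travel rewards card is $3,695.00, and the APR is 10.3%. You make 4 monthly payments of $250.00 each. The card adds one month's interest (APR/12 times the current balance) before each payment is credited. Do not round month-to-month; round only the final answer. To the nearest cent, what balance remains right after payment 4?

Monthly rate r = 10.3%/12 = 0.858333% = 0.00858333.
Each month: B ← B·(1+r) − $250.00.
Month 1: interest $31.72; balance after payment $3,476.72.
Month 2: interest $29.84; balance after payment $3,256.56.
Month 3: interest $27.95; balance after payment $3,034.51.
Month 4: interest $26.05; balance after payment $2,810.56.

$2,810.56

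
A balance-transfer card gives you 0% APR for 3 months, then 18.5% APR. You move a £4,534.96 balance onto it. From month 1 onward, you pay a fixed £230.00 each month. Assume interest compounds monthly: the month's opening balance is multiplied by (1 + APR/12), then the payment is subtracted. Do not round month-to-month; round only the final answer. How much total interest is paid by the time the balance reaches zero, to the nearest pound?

£636

Promo months 1–3 at r₀ = 0%/12 = 0; months 4+ at r₁ = 18.5%/12 = 0.0154167.
After month 3 (no interest yet): B = £4,534.96 − 3·£230.00 = £3,844.96.
Then at r₁ with £230.00/mo: n₂ = −ln(1 − r₁·B/P)/ln(1+r₁) ≈ 19.48 → 20 more payments.
Total paid = 22·£230.00 + £110.97 = £5,170.97; interest = £5,170.97 − £4,534.96 = £636.01.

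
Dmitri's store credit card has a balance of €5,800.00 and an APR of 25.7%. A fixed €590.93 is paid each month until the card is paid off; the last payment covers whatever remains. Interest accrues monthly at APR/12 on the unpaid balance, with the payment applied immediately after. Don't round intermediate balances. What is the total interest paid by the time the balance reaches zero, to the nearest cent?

€781.46

Monthly rate r = 25.7%/12 = 2.14167% = 0.0214167.
Payoff takes n = ⌈−ln(1 − rB₀/P)/ln(1+r)⌉ = ⌈11.136⌉ = 12 payments; the last is €81.23.
Total paid = 11·€590.93 + €81.23 = €6,581.46.
Total interest = total paid − principal = €6,581.46 − €5,800.00 = €781.46.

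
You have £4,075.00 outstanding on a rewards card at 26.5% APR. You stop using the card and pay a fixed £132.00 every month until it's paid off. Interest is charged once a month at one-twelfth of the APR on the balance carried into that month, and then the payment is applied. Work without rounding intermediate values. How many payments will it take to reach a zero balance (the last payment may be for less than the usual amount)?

53 months

Monthly rate r = 26.5%/12 = 2.20833% = 0.0220833.
Recurrence: B ← B·(1+r) − £132.00.
Month 1: interest £89.99; balance after payment £4,032.99.
Month 2: interest £89.06; balance after payment £3,990.05.
Closed form: n = −ln(1 − rB₀/P)/ln(1+r) = −ln(0.31826)/ln(1.02208) ≈ 52.414, so the balance reaches zero during payment 53.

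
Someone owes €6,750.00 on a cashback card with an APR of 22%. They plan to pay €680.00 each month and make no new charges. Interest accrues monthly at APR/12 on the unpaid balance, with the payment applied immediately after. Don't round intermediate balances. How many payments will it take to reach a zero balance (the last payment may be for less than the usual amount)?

12 payments

Monthly rate r = 22%/12 = 1.83333% = 0.0183333.
Recurrence: B ← B·(1+r) − €680.00.
Month 1: interest €123.75; balance after payment €6,193.75.
Month 2: interest €113.55; balance after payment €5,627.30.
Closed form: n = −ln(1 − rB₀/P)/ln(1+r) = −ln(0.81801)/ln(1.01833) ≈ 11.057, so the balance reaches zero during payment 12.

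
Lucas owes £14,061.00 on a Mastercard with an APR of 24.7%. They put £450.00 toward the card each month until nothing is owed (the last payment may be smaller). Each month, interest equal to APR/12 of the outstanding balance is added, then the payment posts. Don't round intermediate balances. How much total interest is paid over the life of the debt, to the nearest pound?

Monthly rate r = 24.7%/12 = 2.05833% = 0.0205833.
Payoff takes n = ⌈−ln(1 − rB₀/P)/ln(1+r)⌉ = ⌈50.577⌉ = 51 payments; the last is £260.67.
Total paid = 50·£450.00 + £260.67 = £22,760.67.
Total interest = total paid − principal = £22,760.67 − £14,061.00 = £8,699.67.

£8,700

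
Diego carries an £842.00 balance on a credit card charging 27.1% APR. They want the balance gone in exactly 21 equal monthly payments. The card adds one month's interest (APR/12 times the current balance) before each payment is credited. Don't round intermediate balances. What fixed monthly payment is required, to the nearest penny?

£50.79

Monthly rate r = 27.1%/12 = 2.25833% = 0.0225833.
Level-payment amortization: P = B₀·r / (1 − (1+r)^(−n)) = 842.00·0.0225833 / (1 − 1.02258^(−21)).
Denominator 1 − (1+r)^(−21) = 0.374356281.
P = 19.0152 / 0.374356281 ≈ 50.79.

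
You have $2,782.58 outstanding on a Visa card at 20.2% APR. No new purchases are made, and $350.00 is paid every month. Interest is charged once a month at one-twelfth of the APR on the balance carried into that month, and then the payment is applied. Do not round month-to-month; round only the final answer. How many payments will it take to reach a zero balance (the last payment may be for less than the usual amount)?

9 payments

Monthly rate r = 20.2%/12 = 1.68333% = 0.0168333.
Recurrence: B ← B·(1+r) − $350.00.
Month 1: interest $46.84; balance after payment $2,479.42.
Month 2: interest $41.74; balance after payment $2,171.16.
Closed form: n = −ln(1 − rB₀/P)/ln(1+r) = −ln(0.86617)/ln(1.01683) ≈ 8.607, so the balance reaches zero during payment 9.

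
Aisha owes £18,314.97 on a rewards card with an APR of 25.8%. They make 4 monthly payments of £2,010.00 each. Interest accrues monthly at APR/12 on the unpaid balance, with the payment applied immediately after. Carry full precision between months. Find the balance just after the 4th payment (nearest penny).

Monthly rate r = 25.8%/12 = 2.15% = 0.0215.
Each month: B ← B·(1+r) − £2,010.00.
Month 1: interest £393.77; balance after payment £16,698.74.
Month 2: interest £359.02; balance after payment £15,047.76.
Month 3: interest £323.53; balance after payment £13,361.29.
Month 4: interest £287.27; balance after payment £11,638.56.

£11,638.56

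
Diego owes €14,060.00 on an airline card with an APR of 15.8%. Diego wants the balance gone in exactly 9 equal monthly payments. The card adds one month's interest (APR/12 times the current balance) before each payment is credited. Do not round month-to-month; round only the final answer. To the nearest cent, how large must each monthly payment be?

€1,666.86

Monthly rate r = 15.8%/12 = 1.31667% = 0.0131667.
Level-payment amortization: P = B₀·r / (1 − (1+r)^(−n)) = 14060.00·0.0131667 / (1 − 1.01317^(−9)).
Denominator 1 − (1+r)^(−9) = 0.111060994.
P = 185.123 / 0.111060994 ≈ 1666.86.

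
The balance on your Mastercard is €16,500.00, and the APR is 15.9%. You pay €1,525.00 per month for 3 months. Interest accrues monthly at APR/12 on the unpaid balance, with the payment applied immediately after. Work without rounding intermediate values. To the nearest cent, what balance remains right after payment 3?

Monthly rate r = 15.9%/12 = 1.325% = 0.01325.
Each month: B ← B·(1+r) − €1,525.00.
Month 1: interest €218.62; balance after payment €15,193.62.
Month 2: interest €201.32; balance after payment €13,869.94.
Month 3: interest €183.78; balance after payment €12,528.72.

€12,528.72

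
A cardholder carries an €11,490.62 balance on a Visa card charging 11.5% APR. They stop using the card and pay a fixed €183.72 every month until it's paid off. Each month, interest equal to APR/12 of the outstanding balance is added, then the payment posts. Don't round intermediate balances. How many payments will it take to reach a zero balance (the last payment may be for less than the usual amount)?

Monthly rate r = 11.5%/12 = 0.958333% = 0.00958333.
Recurrence: B ← B·(1+r) − €183.72.
Month 1: interest €110.12; balance after payment €11,417.02.
Month 2: interest €109.41; balance after payment €11,342.71.
Closed form: n = −ln(1 − rB₀/P)/ln(1+r) = −ln(0.40062)/ln(1.00958) ≈ 95.908, so the balance reaches zero during payment 96.

96 payments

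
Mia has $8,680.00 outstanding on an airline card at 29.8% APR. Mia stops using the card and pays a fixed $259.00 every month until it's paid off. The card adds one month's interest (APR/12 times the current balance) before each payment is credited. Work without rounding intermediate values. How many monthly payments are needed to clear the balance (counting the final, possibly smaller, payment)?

73 months

Monthly rate r = 29.8%/12 = 2.48333% = 0.0248333.
Recurrence: B ← B·(1+r) − $259.00.
Month 1: interest $215.55; balance after payment $8,636.55.
Month 2: interest $214.47; balance after payment $8,592.03.
Closed form: n = −ln(1 − rB₀/P)/ln(1+r) = −ln(0.16775)/ln(1.02483) ≈ 72.780, so the balance reaches zero during payment 73.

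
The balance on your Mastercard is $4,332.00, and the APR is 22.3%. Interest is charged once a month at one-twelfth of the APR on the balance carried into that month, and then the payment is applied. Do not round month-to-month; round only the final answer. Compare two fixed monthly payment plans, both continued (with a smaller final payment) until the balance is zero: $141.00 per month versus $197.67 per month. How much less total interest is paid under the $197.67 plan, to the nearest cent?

Monthly rate r = 22.3%/12 = 1.85833% = 0.0185833.
At $141.00/mo: n = ⌈−ln(1 − rB₀/P)/ln(1+r)⌉ = 46 payments (last $134.76); total interest = total paid − $4,332.00 = $2,147.76.
At $197.67/mo: 29 payments (last $80.32); total interest $1,283.08.
Interest saved = $2,147.76 − $1,283.08 = $864.68.

$864.68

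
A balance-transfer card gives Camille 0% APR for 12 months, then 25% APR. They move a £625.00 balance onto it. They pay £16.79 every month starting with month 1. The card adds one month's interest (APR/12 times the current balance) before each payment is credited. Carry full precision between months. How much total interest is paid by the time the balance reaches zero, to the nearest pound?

Promo months 1–12 at r₀ = 0%/12 = 0; months 13+ at r₁ = 25%/12 = 0.0208333.
After month 12 (no interest yet): B = £625.00 − 12·£16.79 = £423.52.
Then at r₁ with £16.79/mo: n₂ = −ln(1 − r₁·B/P)/ln(1+r₁) ≈ 36.16 → 37 more payments.
Total paid = 48·£16.79 + £2.65 = £808.57; interest = £808.57 − £625.00 = £183.57.

£184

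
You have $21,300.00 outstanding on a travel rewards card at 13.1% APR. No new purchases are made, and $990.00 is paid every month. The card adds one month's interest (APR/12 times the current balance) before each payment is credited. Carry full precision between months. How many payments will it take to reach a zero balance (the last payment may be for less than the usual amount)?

25 months

Monthly rate r = 13.1%/12 = 1.09167% = 0.0109167.
Recurrence: B ← B·(1+r) − $990.00.
Month 1: interest $232.53; balance after payment $20,542.53.
Month 2: interest $224.26; balance after payment $19,776.78.
Closed form: n = −ln(1 − rB₀/P)/ln(1+r) = −ln(0.76513)/ln(1.01092) ≈ 24.657, so the balance reaches zero during payment 25.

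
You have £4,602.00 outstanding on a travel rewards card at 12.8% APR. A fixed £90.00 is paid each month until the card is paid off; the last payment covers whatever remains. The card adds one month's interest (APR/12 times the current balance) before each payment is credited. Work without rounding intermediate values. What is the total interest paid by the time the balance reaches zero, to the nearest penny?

£2,085.52

Monthly rate r = 12.8%/12 = 1.06667% = 0.0106667.
Payoff takes n = ⌈−ln(1 − rB₀/P)/ln(1+r)⌉ = ⌈74.305⌉ = 75 payments; the last is £27.52.
Total paid = 74·£90.00 + £27.52 = £6,687.52.
Total interest = total paid − principal = £6,687.52 − £4,602.00 = £2,085.52.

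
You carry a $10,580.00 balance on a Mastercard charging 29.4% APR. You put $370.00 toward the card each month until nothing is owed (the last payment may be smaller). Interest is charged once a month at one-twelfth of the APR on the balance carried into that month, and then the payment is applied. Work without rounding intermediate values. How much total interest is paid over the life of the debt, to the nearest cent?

$7,853.89

Monthly rate r = 29.4%/12 = 2.45% = 0.0245.
Payoff takes n = ⌈−ln(1 − rB₀/P)/ln(1+r)⌉ = ⌈49.820⌉ = 50 payments; the last is $303.89.
Total paid = 49·$370.00 + $303.89 = $18,433.89.
Total interest = total paid − principal = $18,433.89 − $10,580.00 = $7,853.89.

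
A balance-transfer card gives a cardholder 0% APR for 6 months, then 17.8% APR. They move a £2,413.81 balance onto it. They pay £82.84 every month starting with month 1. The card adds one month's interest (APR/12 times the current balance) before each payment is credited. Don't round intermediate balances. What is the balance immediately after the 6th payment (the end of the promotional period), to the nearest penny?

Promo months 1–6 at r₀ = 0%/12 = 0; months 7+ at r₁ = 17.8%/12 = 0.0148333.
After month 6 (no interest yet): B = £2,413.81 − 6·£82.84 = £1,916.77.

£1,916.77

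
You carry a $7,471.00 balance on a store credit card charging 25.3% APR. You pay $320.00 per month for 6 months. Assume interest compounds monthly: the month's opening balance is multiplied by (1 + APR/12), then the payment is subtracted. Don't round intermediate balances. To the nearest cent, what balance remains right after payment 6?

Monthly rate r = 25.3%/12 = 2.10833% = 0.0210833.
Each month: B ← B·(1+r) − $320.00.
Month 1: interest $157.51; balance after payment $7,308.51.
Month 2: interest $154.09; balance after payment $7,142.60.
Month 3: interest $150.59; balance after payment $6,973.19.
Month 4: interest $147.02; balance after payment $6,800.21.
Month 5: interest $143.37; balance after payment $6,623.58.
Month 6: interest $139.65; balance after payment $6,443.23.

$6,443.23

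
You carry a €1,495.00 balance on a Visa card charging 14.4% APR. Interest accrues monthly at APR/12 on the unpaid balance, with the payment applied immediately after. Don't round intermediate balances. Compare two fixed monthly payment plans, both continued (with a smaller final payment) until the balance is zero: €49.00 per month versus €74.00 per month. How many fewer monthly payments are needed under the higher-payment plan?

15 fewer payments

Monthly rate r = 14.4%/12 = 1.2% = 0.012.
At €49.00/mo: n = ⌈−ln(1 − rB₀/P)/ln(1+r)⌉ = 39 payments (last €10.79); total interest = total paid − €1,495.00 = €377.79.
At €74.00/mo: 24 payments (last €20.47); total interest €227.47.
Payments saved = 39 − 24 = 15.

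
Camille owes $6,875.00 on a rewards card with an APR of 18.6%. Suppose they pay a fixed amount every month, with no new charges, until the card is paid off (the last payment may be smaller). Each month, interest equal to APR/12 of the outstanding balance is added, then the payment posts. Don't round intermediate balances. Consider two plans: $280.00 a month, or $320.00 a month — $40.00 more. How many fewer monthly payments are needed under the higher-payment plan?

Monthly rate r = 18.6%/12 = 1.55% = 0.0155.
At $280.00/mo: n = ⌈−ln(1 − rB₀/P)/ln(1+r)⌉ = 32 payments (last $39.55); total interest = total paid − $6,875.00 = $1,844.55.
At $320.00/mo: 27 payments (last $105.99); total interest $1,550.99.
Payments saved = 32 − 27 = 5.

5 fewer payments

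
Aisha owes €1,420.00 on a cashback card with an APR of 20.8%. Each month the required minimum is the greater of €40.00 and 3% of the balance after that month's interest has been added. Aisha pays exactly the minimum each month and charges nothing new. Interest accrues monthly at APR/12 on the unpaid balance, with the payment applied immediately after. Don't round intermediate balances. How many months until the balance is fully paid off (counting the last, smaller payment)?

55 months

Monthly rate r = 20.8%/12 = 1.73333% = 0.0173333.
While 3% of the post-interest balance exceeds €40.00, each month B ← (B·(1+r))·(1 − 0.03), i.e. B shrinks by the factor (1+r)·0.97 = 0.98681.
This holds for months 1–7. Entering month 8 the balance is €1,294.00; 3% of the post-interest balance is now below €40.00, so the flat €40.00 minimum applies from here.
From month 8 a fixed €40.00 at rate r clears €1,294.00 in 48 more payments. Total: 7 + 48 = 55 months.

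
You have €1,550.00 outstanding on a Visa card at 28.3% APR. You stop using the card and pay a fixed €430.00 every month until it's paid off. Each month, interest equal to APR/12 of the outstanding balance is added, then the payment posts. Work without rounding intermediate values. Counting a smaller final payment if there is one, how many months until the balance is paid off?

Monthly rate r = 28.3%/12 = 2.35833% = 0.0235833.
Recurrence: B ← B·(1+r) − €430.00.
Month 1: interest €36.55; balance after payment €1,156.55.
Month 2: interest €27.28; balance after payment €753.83.
Month 3: interest €17.78; balance after payment €341.61.
Month 4: interest €8.06; balance after payment €0.00.

4 payments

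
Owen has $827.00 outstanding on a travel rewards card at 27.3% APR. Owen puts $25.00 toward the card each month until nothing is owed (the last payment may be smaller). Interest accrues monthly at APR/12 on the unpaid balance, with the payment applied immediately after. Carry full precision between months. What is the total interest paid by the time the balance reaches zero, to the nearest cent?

$725.17

Monthly rate r = 27.3%/12 = 2.275% = 0.02275.
Payoff takes n = ⌈−ln(1 − rB₀/P)/ln(1+r)⌉ = ⌈62.086⌉ = 63 payments; the last is $2.17.
Total paid = 62·$25.00 + $2.17 = $1,552.17.
Total interest = total paid − principal = $1,552.17 − $827.00 = $725.17.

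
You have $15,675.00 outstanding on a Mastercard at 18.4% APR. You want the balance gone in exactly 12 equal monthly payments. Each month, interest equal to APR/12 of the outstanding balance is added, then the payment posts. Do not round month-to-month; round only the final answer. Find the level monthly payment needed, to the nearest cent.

$1,440.07

Monthly rate r = 18.4%/12 = 1.53333% = 0.0153333.
Level-payment amortization: P = B₀·r / (1 − (1+r)^(−n)) = 15675.00·0.0153333 / (1 − 1.01533^(−12)).
Denominator 1 − (1+r)^(−12) = 0.166901661.
P = 240.35 / 0.166901661 ≈ 1440.07.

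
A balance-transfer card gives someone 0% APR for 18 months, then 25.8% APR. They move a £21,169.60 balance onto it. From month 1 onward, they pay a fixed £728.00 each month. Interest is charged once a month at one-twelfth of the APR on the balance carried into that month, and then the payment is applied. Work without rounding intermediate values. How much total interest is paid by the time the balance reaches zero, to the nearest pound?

£1,247

Promo months 1–18 at r₀ = 0%/12 = 0; months 19+ at r₁ = 25.8%/12 = 0.0215.
After month 18 (no interest yet): B = £21,169.60 − 18·£728.00 = £8,065.60.
Then at r₁ with £728.00/mo: n₂ = −ln(1 − r₁·B/P)/ln(1+r₁) ≈ 12.79 → 13 more payments.
Total paid = 30·£728.00 + £576.47 = £22,416.47; interest = £22,416.47 − £21,169.60 = £1,246.87.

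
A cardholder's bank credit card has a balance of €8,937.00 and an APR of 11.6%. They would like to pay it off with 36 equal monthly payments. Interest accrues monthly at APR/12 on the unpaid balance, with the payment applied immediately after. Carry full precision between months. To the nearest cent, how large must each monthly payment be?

€295.13

Monthly rate r = 11.6%/12 = 0.966667% = 0.00966667.
Level-payment amortization: P = B₀·r / (1 − (1+r)^(−n)) = 8937.00·0.00966667 / (1 − 1.00967^(−36)).
Denominator 1 − (1+r)^(−36) = 0.292720078.
P = 86.391 / 0.292720078 ≈ 295.13.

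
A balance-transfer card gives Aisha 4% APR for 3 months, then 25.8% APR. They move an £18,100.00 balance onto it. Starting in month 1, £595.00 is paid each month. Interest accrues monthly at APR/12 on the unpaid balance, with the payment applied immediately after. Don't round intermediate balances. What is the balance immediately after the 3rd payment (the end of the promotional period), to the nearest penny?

£16,490.65

Promo months 1–3 at r₀ = 4%/12 = 0.00333333; months 4+ at r₁ = 25.8%/12 = 0.0215.
After month 3: iterate B ← B·(1+r₀) − £595.00 for 3 months → £16,490.65.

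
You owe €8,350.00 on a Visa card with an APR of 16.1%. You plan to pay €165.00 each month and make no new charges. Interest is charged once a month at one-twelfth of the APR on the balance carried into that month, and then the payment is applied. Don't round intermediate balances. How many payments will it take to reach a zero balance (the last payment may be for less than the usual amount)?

Monthly rate r = 16.1%/12 = 1.34167% = 0.0134167.
Recurrence: B ← B·(1+r) − €165.00.
Month 1: interest €112.03; balance after payment €8,297.03.
Month 2: interest €111.32; balance after payment €8,243.35.
Closed form: n = −ln(1 − rB₀/P)/ln(1+r) = −ln(0.32104)/ln(1.01342) ≈ 85.253, so the balance reaches zero during payment 86.

86 months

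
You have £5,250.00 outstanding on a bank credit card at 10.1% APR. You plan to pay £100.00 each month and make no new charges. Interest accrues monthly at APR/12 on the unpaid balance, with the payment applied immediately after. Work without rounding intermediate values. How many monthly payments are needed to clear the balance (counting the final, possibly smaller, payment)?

Monthly rate r = 10.1%/12 = 0.841667% = 0.00841667.
Recurrence: B ← B·(1+r) − £100.00.
Month 1: interest £44.19; balance after payment £5,194.19.
Month 2: interest £43.72; balance after payment £5,137.91.
Closed form: n = −ln(1 − rB₀/P)/ln(1+r) = −ln(0.55812)/ln(1.00842) ≈ 69.579, so the balance reaches zero during payment 70.

70 payments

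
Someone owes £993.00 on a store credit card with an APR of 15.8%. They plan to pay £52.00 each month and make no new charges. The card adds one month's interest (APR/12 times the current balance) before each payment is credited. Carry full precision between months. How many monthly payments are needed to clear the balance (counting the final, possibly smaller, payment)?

Monthly rate r = 15.8%/12 = 1.31667% = 0.0131667.
Recurrence: B ← B·(1+r) − £52.00.
Month 1: interest £13.07; balance after payment £954.07.
Month 2: interest £12.56; balance after payment £914.64.
Closed form: n = −ln(1 − rB₀/P)/ln(1+r) = −ln(0.74857)/ln(1.01317) ≈ 22.139, so the balance reaches zero during payment 23.

23 payments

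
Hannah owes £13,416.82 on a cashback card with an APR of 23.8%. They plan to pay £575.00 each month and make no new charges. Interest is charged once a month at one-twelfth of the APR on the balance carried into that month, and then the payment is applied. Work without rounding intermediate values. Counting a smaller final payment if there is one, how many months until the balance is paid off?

Monthly rate r = 23.8%/12 = 1.98333% = 0.0198333.
Recurrence: B ← B·(1+r) − £575.00.
Month 1: interest £266.10; balance after payment £13,107.92.
Month 2: interest £259.97; balance after payment £12,792.89.
Closed form: n = −ln(1 − rB₀/P)/ln(1+r) = −ln(0.53722)/ln(1.01983) ≈ 31.638, so the balance reaches zero during payment 32.

32 months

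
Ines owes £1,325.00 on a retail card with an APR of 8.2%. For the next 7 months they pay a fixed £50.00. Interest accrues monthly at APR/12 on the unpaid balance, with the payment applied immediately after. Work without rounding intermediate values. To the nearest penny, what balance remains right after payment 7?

£1,032.44

Monthly rate r = 8.2%/12 = 0.683333% = 0.00683333.
Each month: B ← B·(1+r) − £50.00.
Month 1: interest £9.05; balance after payment £1,284.05.
Month 2: interest £8.77; balance after payment £1,242.83.
Month 3: interest £8.49; balance after payment £1,201.32.
Month 4: interest £8.21; balance after payment £1,159.53.
Month 5: interest £7.92; balance after payment £1,117.45.
Month 6: interest £7.64; balance after payment £1,075.09.
Month 7: interest £7.35; balance after payment £1,032.44.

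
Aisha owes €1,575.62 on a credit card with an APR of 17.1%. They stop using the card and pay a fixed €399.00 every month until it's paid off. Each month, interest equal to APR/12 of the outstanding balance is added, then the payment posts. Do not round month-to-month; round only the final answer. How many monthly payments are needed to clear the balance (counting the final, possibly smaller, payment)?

Monthly rate r = 17.1%/12 = 1.425% = 0.01425.
Recurrence: B ← B·(1+r) − €399.00.
Month 1: interest €22.45; balance after payment €1,199.07.
Month 2: interest €17.09; balance after payment €817.16.
Month 3: interest €11.64; balance after payment €429.80.
Month 4: interest €6.12; balance after payment €36.93.
Month 5: interest €0.53; balance after payment €0.00.

5 payments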